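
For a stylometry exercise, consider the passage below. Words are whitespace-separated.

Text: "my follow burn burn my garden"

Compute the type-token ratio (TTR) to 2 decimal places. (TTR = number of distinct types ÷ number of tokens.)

N = 6 tokens, V = 4 types.
TTR = V / N = 4 / 6 = 0.67

0.67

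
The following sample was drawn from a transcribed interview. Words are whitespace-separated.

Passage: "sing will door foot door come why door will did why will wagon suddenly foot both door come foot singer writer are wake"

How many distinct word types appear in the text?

Distinct types: {are, both, come, did, door, foot, sing, singer, suddenly, wagon, wake, why, will, writer}
V = 14

14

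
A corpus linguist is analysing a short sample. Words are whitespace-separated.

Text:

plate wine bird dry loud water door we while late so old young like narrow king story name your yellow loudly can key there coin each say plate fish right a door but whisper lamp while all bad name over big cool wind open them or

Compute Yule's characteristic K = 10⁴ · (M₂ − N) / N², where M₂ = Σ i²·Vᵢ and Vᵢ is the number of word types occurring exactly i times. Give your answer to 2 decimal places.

Frequencies: plate:2, door:2, while:2, name:2, wine:1, bird:1, dry:1, loud:1, water:1, we:1, late:1, so:1, old:1, young:1, like:1, narrow:1, king:1, story:1, your:1, yellow:1, … (22 more, each freq 1)
N = 46. Frequency spectrum: V_1=38, V_2=4
M₂ = 1²·38 + 2²·4 = 54
K = 10000 × (54 − 46) / 46² = 37.81

37.81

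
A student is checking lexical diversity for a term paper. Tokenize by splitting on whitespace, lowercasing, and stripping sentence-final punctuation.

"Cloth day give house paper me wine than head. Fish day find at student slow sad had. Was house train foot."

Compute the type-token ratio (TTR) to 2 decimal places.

N = 21 tokens, V = 19 types.
TTR = V / N = 19 / 21 = 0.90

0.90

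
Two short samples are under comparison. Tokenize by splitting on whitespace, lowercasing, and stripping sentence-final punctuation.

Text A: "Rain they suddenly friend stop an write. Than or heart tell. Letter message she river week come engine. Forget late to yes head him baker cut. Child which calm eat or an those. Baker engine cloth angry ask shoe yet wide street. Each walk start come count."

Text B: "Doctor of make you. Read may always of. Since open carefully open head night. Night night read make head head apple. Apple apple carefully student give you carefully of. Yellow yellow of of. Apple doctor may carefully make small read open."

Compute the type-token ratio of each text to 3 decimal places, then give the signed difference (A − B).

TTR(A) = 42/47 = 0.894
TTR(B) = 17/41 = 0.415
Difference = 0.894 − 0.415 = 0.479

0.479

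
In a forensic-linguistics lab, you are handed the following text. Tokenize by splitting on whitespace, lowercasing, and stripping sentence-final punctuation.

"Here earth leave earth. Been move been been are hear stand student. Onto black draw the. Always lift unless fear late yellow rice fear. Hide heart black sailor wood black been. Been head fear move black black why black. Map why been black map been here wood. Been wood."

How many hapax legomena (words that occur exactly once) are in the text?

18

Frequencies: been:8, black:7, fear:3, wood:3, here:2, earth:2, move:2, why:2, map:2, leave:1, are:1, hear:1, stand:1, student:1, onto:1, draw:1, the:1, always:1, lift:1, unless:1, … (7 more, each freq 1)
Hapax (freq=1): always, are, draw, head, hear, heart, hide, late, leave, lift, onto, rice, sailor, stand, student, the, unless, yellow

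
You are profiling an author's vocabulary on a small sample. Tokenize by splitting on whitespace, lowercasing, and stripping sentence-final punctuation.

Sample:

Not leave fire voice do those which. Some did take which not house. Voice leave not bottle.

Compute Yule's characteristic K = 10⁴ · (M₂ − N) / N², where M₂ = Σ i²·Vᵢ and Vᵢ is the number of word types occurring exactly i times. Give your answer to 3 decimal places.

415.225

Frequencies: not:3, leave:2, voice:2, which:2, fire:1, do:1, those:1, some:1, did:1, take:1, house:1, bottle:1
N = 17. Frequency spectrum: V_1=8, V_2=3, V_3=1
M₂ = 1²·8 + 2²·3 + 3²·1 = 29
K = 10000 × (29 − 17) / 17² = 415.225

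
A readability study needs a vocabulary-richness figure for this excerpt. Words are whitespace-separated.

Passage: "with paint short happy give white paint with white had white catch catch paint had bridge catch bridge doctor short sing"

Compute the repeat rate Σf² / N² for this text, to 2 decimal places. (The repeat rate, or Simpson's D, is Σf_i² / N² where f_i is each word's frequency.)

Frequencies: paint:3, white:3, catch:3, with:2, short:2, had:2, bridge:2, happy:1, give:1, doctor:1, sing:1
Σf² = 47; N² = 441
Repeat rate = 47 / 441 = 0.11

0.11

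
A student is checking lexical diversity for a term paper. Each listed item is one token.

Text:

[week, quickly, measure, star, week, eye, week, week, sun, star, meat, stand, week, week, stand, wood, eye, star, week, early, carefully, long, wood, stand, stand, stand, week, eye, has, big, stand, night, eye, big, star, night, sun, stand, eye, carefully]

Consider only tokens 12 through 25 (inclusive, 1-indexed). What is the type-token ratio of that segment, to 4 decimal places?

0.5714

Segment tokens 12–25: stand, week, week, stand, wood, eye, star, week, early, carefully, long, wood, stand, stand
Segment N = 14, segment V = 8.
TTR = 8 / 14 = 0.5714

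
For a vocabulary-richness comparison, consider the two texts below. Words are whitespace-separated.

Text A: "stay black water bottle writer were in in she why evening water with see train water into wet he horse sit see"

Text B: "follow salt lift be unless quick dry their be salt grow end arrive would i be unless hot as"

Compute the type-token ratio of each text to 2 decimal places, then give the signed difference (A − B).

TTR(A) = 18/22 = 0.82
TTR(B) = 15/19 = 0.79
Difference = 0.82 − 0.79 = 0.03

0.03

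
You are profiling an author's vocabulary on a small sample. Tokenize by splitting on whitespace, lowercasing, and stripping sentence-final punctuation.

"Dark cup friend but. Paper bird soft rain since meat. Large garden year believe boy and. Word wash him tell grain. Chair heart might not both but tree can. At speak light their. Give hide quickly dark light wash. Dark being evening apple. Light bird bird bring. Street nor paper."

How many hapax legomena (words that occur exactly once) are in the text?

Frequencies: dark:3, bird:3, light:3, but:2, paper:2, wash:2, cup:1, friend:1, soft:1, rain:1, since:1, meat:1, large:1, garden:1, year:1, believe:1, boy:1, and:1, word:1, him:1, … (21 more, each freq 1)
Hapax (freq=1): and, apple, at, being, believe, both, boy, bring, can, chair, cup, evening, friend, garden, give, grain, heart, hide, him, large, meat, might, nor, not, quickly, rain, since, soft, speak, street, tell, their, tree, word, year

35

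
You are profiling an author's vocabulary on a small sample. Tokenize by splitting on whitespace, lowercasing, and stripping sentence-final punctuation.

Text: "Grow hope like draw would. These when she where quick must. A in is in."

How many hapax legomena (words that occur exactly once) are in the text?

13

Frequencies: in:2, grow:1, hope:1, like:1, draw:1, would:1, these:1, when:1, she:1, where:1, quick:1, must:1, a:1, is:1
Hapax (freq=1): a, draw, grow, hope, is, like, must, quick, she, these, when, where, would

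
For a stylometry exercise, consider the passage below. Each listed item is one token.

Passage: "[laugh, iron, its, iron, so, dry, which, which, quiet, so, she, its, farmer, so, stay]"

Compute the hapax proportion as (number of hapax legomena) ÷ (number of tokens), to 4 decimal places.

Frequencies: so:3, iron:2, its:2, which:2, laugh:1, dry:1, quiet:1, she:1, farmer:1, stay:1
Hapax count = 6; token count = 15.
Ratio = 6 / 15 = 0.4000

0.4000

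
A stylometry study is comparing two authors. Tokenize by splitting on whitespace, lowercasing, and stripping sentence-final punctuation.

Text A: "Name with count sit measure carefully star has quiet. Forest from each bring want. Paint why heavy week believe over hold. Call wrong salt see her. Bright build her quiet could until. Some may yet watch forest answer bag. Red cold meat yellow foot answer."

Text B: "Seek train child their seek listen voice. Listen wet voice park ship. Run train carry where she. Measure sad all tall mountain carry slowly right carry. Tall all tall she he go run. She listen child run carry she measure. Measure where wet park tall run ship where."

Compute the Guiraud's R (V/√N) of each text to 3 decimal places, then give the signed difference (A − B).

2.937

A: V=41, N=45, R=6.112
B: V=22, N=48, R=3.175
Difference = 6.112 − 3.175 = 2.937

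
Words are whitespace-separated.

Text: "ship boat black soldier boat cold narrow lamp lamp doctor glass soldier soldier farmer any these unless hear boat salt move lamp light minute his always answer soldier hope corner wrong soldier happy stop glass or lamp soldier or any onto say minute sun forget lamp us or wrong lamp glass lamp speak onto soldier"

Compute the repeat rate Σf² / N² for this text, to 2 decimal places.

0.05

Frequencies: soldier:7, lamp:7, boat:3, glass:3, or:3, any:2, minute:2, wrong:2, onto:2, ship:1, black:1, cold:1, narrow:1, doctor:1, farmer:1, these:1, unless:1, hear:1, salt:1, move:1, … (13 more, each freq 1)
Σf² = 165; N² = 3025
Repeat rate = 165 / 3025 = 0.05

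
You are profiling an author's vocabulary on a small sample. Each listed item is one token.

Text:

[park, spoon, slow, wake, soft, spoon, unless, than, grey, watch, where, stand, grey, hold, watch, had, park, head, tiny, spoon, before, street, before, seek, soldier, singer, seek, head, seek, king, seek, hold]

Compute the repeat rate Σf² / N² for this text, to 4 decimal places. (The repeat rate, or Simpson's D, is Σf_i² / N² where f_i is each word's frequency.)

Frequencies: seek:4, spoon:3, park:2, grey:2, watch:2, hold:2, head:2, before:2, slow:1, wake:1, soft:1, unless:1, than:1, where:1, stand:1, had:1, tiny:1, street:1, soldier:1, singer:1, … (1 more, each freq 1)
Σf² = 62; N² = 1024
Repeat rate = 62 / 1024 = 0.0605

0.0605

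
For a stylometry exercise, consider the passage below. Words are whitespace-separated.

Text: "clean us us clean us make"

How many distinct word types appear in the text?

Distinct types: {clean, make, us}
V = 3

3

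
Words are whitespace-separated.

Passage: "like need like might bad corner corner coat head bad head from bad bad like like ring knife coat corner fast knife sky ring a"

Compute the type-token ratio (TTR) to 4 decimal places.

N = 25 tokens, V = 13 types.
TTR = V / N = 13 / 25 = 0.5200

0.5200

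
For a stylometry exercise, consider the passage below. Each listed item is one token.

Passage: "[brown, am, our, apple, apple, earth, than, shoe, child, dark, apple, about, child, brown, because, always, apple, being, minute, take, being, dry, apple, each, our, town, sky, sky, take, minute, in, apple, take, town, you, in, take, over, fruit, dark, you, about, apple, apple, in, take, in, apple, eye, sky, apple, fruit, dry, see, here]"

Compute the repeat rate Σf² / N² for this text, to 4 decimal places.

Frequencies: apple:10, take:5, in:4, sky:3, brown:2, our:2, child:2, dark:2, about:2, being:2, minute:2, dry:2, town:2, you:2, fruit:2, am:1, earth:1, than:1, shoe:1, because:1, … (6 more, each freq 1)
Σf² = 205; N² = 3025
Repeat rate = 205 / 3025 = 0.0678

0.0678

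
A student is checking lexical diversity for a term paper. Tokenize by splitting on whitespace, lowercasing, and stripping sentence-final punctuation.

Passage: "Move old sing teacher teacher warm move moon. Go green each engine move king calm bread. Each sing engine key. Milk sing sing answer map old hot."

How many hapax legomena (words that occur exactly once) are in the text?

12

Frequencies: sing:4, move:3, old:2, teacher:2, each:2, engine:2, warm:1, moon:1, go:1, green:1, king:1, calm:1, bread:1, key:1, milk:1, answer:1, map:1, hot:1
Hapax (freq=1): answer, bread, calm, go, green, hot, key, king, map, milk, moon, warm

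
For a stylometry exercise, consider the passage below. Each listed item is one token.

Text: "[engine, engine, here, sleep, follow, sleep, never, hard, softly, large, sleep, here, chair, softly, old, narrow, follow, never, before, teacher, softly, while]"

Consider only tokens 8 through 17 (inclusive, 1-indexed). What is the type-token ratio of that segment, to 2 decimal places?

Segment tokens 8–17: hard, softly, large, sleep, here, chair, softly, old, narrow, follow
Segment N = 10, segment V = 9.
TTR = 9 / 10 = 0.90

0.90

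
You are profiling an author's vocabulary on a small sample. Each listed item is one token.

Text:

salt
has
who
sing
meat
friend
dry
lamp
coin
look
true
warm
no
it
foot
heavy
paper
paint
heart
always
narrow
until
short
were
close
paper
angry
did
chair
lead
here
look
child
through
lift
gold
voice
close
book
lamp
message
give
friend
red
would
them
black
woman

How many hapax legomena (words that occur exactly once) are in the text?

38

Frequencies: friend:2, lamp:2, look:2, paper:2, close:2, salt:1, has:1, who:1, sing:1, meat:1, dry:1, coin:1, true:1, warm:1, no:1, it:1, foot:1, heavy:1, paint:1, heart:1, … (23 more, each freq 1)
Hapax (freq=1): always, angry, black, book, chair, child, coin, did, dry, foot, give, gold, has, heart, heavy, here, it, lead, lift, meat, message, narrow, no, paint, red, salt, short, sing, them, through, true, until, voice, warm, were, who, woman, would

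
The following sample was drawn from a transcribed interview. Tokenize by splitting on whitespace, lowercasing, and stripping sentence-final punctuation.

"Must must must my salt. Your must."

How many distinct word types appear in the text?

4

Distinct types: {must, my, salt, your}
V = 4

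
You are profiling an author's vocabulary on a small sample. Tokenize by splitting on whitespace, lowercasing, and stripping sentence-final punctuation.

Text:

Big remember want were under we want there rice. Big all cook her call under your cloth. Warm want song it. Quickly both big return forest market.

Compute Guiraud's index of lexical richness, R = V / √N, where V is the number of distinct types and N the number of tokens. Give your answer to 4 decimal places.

4.2339

N = 27, V = 22.
√N = 5.196152
R = 22 / 5.196152 = 4.2339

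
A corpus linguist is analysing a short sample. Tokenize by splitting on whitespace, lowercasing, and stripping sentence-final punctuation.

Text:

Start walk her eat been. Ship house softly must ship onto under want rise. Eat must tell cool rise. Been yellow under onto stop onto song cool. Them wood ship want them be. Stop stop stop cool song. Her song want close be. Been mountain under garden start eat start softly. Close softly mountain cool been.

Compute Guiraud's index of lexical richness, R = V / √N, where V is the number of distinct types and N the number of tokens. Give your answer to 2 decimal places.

3.21

N = 56, V = 24.
√N = 7.483315
R = 24 / 7.483315 = 3.21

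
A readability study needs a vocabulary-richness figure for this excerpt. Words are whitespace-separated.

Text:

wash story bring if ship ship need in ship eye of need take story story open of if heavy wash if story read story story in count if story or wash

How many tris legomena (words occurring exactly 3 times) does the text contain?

2

Frequencies: story:7, if:4, wash:3, ship:3, need:2, in:2, of:2, bring:1, eye:1, take:1, open:1, heavy:1, read:1, count:1, or:1
Words with frequency 3: ship, wash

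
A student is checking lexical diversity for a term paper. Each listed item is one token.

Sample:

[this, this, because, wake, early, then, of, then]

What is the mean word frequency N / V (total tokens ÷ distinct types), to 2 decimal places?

1.33

N = 8 tokens, V = 6 types.
Mean frequency = N / V = 8 / 6 = 1.33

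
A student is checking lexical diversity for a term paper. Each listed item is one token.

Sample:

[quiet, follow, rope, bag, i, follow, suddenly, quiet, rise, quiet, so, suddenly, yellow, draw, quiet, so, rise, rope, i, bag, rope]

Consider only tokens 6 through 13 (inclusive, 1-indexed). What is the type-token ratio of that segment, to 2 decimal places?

Segment tokens 6–13: follow, suddenly, quiet, rise, quiet, so, suddenly, yellow
Segment N = 8, segment V = 6.
TTR = 6 / 8 = 0.75

0.75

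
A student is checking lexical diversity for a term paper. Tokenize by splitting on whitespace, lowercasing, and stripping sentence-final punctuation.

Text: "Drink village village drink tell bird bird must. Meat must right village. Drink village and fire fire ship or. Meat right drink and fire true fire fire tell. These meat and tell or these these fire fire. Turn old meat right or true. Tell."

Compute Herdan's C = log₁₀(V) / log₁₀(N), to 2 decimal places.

0.72

N = 44, V = 15.
log₁₀(V) = 1.176091, log₁₀(N) = 1.643453
C = 1.176091 / 1.643453 = 0.72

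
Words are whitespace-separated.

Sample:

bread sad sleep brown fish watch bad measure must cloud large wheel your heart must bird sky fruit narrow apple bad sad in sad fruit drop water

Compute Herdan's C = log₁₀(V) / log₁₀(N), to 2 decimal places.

N = 27, V = 22.
log₁₀(V) = 1.342423, log₁₀(N) = 1.431364
C = 1.342423 / 1.431364 = 0.94

0.94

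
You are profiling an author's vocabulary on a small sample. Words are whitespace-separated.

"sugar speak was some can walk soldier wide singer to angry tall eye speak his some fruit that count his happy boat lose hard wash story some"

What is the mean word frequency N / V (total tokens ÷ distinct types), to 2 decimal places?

N = 27 tokens, V = 23 types.
Mean frequency = N / V = 27 / 23 = 1.17

1.17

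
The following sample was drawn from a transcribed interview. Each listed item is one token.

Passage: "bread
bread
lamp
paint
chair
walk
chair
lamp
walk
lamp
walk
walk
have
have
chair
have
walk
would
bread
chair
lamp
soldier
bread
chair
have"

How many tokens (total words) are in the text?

25

Tokens: bread, bread, lamp, paint, chair, walk, chair, lamp, walk, lamp, walk, walk, have, have, chair, have, walk, would, bread, chair, lamp, soldier, bread, chair, have
N = 25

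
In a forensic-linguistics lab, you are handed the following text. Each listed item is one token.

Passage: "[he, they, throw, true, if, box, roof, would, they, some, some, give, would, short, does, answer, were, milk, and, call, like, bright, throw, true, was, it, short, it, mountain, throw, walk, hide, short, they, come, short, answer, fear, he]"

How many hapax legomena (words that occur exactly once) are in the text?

Frequencies: short:4, they:3, throw:3, he:2, true:2, would:2, some:2, answer:2, it:2, if:1, box:1, roof:1, give:1, does:1, were:1, milk:1, and:1, call:1, like:1, bright:1, … (6 more, each freq 1)
Hapax (freq=1): and, box, bright, call, come, does, fear, give, hide, if, like, milk, mountain, roof, walk, was, were

17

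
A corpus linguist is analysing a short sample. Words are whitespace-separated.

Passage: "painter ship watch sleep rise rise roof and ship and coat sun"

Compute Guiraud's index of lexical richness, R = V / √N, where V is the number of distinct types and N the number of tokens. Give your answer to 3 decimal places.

N = 12, V = 9.
√N = 3.464102
R = 9 / 3.464102 = 2.598

2.598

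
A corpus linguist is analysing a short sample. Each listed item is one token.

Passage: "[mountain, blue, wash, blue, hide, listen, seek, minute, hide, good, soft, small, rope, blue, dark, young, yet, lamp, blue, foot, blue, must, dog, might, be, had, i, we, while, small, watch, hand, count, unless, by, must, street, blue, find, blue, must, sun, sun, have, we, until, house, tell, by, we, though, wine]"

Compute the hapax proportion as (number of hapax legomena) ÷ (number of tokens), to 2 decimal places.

Frequencies: blue:7, must:3, we:3, hide:2, small:2, by:2, sun:2, mountain:1, wash:1, listen:1, seek:1, minute:1, good:1, soft:1, rope:1, dark:1, young:1, yet:1, lamp:1, foot:1, … (18 more, each freq 1)
Hapax count = 31; token count = 52.
Ratio = 31 / 52 = 0.60

0.60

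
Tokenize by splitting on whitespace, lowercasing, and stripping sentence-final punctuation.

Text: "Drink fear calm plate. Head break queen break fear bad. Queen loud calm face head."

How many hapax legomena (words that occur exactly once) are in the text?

5

Frequencies: fear:2, calm:2, head:2, break:2, queen:2, drink:1, plate:1, bad:1, loud:1, face:1
Hapax (freq=1): bad, drink, face, loud, plate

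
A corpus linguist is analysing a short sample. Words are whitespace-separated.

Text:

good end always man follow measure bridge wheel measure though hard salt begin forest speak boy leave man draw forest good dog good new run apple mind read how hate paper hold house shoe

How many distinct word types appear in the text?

Distinct types: {always, apple, begin, boy, bridge, dog, draw, end, follow, forest, good, hard, hate, hold, house, how, leave, man, measure, mind, new, paper, read, run, salt, shoe, speak, though, wheel}
V = 29

29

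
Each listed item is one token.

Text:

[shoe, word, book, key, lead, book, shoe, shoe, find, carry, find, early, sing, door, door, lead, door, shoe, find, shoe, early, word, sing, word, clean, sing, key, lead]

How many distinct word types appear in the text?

11

Distinct types: {book, carry, clean, door, early, find, key, lead, shoe, sing, word}
V = 11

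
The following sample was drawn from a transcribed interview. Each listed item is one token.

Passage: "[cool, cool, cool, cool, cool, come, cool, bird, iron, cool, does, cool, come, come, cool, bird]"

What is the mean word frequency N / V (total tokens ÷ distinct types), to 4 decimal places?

3.2000

N = 16 tokens, V = 5 types.
Mean frequency = N / V = 16 / 5 = 3.2000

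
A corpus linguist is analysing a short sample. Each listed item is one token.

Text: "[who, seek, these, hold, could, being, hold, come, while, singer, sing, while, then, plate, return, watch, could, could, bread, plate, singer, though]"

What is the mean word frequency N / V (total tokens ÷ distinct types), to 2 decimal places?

1.38

N = 22 tokens, V = 16 types.
Mean frequency = N / V = 22 / 16 = 1.38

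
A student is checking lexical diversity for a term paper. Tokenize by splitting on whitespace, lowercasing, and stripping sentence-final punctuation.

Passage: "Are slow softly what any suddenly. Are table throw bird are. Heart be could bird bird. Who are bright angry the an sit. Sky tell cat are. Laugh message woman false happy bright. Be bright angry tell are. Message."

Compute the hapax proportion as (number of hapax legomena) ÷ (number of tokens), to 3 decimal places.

0.487

Frequencies: are:6, bird:3, bright:3, be:2, angry:2, tell:2, message:2, slow:1, softly:1, what:1, any:1, suddenly:1, table:1, throw:1, heart:1, could:1, who:1, the:1, an:1, sit:1, … (6 more, each freq 1)
Hapax count = 19; token count = 39.
Ratio = 19 / 39 = 0.487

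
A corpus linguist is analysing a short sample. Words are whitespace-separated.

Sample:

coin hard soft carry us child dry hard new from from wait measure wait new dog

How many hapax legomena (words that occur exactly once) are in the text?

Frequencies: hard:2, new:2, from:2, wait:2, coin:1, soft:1, carry:1, us:1, child:1, dry:1, measure:1, dog:1
Hapax (freq=1): carry, child, coin, dog, dry, measure, soft, us

8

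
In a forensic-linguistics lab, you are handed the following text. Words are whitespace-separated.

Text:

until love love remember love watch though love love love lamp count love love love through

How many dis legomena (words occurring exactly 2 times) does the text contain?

0

Frequencies: love:9, until:1, remember:1, watch:1, though:1, lamp:1, count:1, through:1
Words with frequency 2: (none)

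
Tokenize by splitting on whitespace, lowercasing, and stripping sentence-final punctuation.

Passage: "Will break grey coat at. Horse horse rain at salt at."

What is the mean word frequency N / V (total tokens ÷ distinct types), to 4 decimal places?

1.3750

N = 11 tokens, V = 8 types.
Mean frequency = N / V = 11 / 8 = 1.3750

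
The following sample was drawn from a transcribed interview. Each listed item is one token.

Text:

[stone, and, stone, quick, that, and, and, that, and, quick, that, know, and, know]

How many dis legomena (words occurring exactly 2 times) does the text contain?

Frequencies: and:5, that:3, stone:2, quick:2, know:2
Words with frequency 2: know, quick, stone

3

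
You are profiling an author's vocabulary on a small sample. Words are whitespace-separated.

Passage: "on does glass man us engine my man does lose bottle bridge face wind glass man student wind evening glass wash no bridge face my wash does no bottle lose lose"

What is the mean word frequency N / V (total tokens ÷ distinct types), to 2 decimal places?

1.94

N = 31 tokens, V = 16 types.
Mean frequency = N / V = 31 / 16 = 1.94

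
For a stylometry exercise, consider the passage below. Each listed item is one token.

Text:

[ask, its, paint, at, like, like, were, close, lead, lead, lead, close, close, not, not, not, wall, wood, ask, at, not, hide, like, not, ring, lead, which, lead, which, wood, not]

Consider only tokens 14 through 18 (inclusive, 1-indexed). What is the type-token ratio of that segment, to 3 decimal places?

Segment tokens 14–18: not, not, not, wall, wood
Segment N = 5, segment V = 3.
TTR = 3 / 5 = 0.600

0.600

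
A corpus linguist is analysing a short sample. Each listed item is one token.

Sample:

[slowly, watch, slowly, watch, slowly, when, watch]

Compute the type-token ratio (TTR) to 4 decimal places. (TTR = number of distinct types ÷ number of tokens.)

0.4286

N = 7 tokens, V = 3 types.
TTR = V / N = 3 / 7 = 0.4286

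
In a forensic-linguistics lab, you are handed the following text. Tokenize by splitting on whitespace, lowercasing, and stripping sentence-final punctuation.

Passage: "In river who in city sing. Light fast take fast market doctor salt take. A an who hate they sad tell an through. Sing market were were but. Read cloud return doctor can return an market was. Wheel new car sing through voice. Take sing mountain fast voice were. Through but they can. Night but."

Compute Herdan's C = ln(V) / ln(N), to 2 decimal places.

0.86

N = 55, V = 31.
ln(V) = 3.433987, ln(N) = 4.007333
C = 3.433987 / 4.007333 = 0.86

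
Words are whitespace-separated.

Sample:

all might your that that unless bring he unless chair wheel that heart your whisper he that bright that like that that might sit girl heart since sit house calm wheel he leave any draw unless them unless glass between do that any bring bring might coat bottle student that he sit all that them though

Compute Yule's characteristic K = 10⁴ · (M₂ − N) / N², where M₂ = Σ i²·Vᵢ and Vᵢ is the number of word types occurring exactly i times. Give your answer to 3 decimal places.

459.184

Frequencies: that:10, unless:4, he:4, might:3, bring:3, sit:3, all:2, your:2, wheel:2, heart:2, any:2, them:2, chair:1, whisper:1, bright:1, like:1, girl:1, since:1, house:1, calm:1, … (9 more, each freq 1)
N = 56. Frequency spectrum: V_1=17, V_2=6, V_3=3, V_4=2, V_10=1
M₂ = 1²·17 + 2²·6 + 3²·3 + 4²·2 + 10²·1 = 200
K = 10000 × (200 − 56) / 56² = 459.184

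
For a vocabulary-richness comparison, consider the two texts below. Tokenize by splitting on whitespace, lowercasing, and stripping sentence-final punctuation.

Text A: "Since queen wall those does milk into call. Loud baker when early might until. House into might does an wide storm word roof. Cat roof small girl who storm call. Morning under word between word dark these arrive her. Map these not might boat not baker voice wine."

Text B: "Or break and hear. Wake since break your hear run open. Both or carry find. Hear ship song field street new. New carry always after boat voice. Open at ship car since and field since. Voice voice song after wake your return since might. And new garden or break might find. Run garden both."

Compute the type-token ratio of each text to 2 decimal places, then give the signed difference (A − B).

TTR(A) = 36/48 = 0.75
TTR(B) = 26/54 = 0.48
Difference = 0.75 − 0.48 = 0.27

0.27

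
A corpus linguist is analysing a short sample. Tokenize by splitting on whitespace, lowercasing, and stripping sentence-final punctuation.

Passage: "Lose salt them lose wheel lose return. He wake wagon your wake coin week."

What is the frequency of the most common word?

3

Frequencies: lose:3, wake:2, salt:1, them:1, wheel:1, return:1, he:1, wagon:1, your:1, coin:1, week:1
Most common: 'lose' with frequency 3.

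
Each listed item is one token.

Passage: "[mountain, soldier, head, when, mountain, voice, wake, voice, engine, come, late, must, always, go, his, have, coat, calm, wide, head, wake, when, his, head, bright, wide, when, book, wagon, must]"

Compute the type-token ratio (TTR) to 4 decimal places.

0.6667

N = 30 tokens, V = 20 types.
TTR = V / N = 20 / 30 = 0.6667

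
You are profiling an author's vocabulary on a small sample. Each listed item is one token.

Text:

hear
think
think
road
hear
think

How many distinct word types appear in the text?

Distinct types: {hear, road, think}
V = 3

3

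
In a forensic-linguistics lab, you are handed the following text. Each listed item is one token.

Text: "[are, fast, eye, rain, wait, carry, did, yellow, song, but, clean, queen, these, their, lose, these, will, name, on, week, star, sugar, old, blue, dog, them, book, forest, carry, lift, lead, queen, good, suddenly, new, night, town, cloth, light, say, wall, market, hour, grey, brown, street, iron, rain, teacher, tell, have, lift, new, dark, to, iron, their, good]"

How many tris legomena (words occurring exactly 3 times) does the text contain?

0

Frequencies: rain:2, carry:2, queen:2, these:2, their:2, lift:2, good:2, new:2, iron:2, are:1, fast:1, eye:1, wait:1, did:1, yellow:1, song:1, but:1, clean:1, lose:1, will:1, … (29 more, each freq 1)
Words with frequency 3: (none)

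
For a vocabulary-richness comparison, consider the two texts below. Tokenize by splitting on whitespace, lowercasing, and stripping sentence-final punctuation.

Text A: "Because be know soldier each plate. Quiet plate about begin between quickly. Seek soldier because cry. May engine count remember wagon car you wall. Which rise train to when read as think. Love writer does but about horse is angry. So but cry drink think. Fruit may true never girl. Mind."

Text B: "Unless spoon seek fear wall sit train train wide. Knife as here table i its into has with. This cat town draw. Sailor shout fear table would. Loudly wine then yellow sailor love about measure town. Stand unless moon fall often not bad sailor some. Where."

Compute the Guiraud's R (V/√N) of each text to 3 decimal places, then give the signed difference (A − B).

0.271

A: V=43, N=51, R=6.021
B: V=39, N=46, R=5.750
Difference = 6.021 − 5.750 = 0.271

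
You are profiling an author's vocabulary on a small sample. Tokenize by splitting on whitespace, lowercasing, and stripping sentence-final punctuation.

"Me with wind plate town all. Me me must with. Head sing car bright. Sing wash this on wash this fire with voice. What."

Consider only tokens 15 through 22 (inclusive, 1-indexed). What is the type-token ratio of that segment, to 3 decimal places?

0.750

Segment tokens 15–22: sing, wash, this, on, wash, this, fire, with
Segment N = 8, segment V = 6.
TTR = 6 / 8 = 0.750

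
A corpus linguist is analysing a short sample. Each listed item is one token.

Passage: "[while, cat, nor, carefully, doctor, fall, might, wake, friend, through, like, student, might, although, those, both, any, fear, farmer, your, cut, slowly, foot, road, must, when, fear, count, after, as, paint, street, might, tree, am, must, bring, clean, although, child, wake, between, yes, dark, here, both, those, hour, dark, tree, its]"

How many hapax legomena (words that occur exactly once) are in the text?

Frequencies: might:3, wake:2, although:2, those:2, both:2, fear:2, must:2, tree:2, dark:2, while:1, cat:1, nor:1, carefully:1, doctor:1, fall:1, friend:1, through:1, like:1, student:1, any:1, … (21 more, each freq 1)
Hapax (freq=1): after, am, any, as, between, bring, carefully, cat, child, clean, count, cut, doctor, fall, farmer, foot, friend, here, hour, its, like, nor, paint, road, slowly, street, student, through, when, while, yes, your

32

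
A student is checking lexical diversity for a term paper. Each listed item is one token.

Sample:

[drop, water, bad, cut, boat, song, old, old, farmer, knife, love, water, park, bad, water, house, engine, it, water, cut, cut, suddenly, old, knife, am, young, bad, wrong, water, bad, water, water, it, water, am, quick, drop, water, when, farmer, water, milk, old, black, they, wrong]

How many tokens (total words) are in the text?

46

Tokens: drop, water, bad, cut, boat, song, old, old, farmer, knife, love, water, park, bad, water, house, engine, it, water, cut, cut, suddenly, old, knife, am, young, bad, wrong, water, bad, water, water, it, water, am, quick, drop, water, when, farmer, water, milk, old, black, they, wrong
N = 46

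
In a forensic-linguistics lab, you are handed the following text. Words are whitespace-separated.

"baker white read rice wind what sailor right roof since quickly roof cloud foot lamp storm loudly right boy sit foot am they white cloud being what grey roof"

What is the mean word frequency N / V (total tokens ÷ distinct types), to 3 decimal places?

N = 29 tokens, V = 22 types.
Mean frequency = N / V = 29 / 22 = 1.318

1.318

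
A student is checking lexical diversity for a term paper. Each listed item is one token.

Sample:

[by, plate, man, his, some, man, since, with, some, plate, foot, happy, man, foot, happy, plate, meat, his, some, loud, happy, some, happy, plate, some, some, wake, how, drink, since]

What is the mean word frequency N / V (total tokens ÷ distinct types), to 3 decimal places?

N = 30 tokens, V = 14 types.
Mean frequency = N / V = 30 / 14 = 2.143

2.143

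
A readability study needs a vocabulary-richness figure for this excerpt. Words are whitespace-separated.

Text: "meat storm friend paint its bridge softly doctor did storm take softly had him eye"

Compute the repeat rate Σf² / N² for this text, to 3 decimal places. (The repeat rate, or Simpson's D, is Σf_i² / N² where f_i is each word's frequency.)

0.084

Frequencies: storm:2, softly:2, meat:1, friend:1, paint:1, its:1, bridge:1, doctor:1, did:1, take:1, had:1, him:1, eye:1
Σf² = 19; N² = 225
Repeat rate = 19 / 225 = 0.084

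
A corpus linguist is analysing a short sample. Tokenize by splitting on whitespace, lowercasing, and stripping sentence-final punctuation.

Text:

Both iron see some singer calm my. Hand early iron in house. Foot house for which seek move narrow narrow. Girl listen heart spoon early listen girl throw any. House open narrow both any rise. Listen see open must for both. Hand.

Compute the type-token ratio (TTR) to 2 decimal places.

0.62

N = 42 tokens, V = 26 types.
TTR = V / N = 26 / 42 = 0.62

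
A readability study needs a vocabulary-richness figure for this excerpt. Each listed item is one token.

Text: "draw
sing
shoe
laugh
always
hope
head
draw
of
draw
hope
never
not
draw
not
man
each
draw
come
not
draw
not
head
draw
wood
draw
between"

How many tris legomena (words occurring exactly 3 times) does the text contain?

0

Frequencies: draw:8, not:4, hope:2, head:2, sing:1, shoe:1, laugh:1, always:1, of:1, never:1, man:1, each:1, come:1, wood:1, between:1
Words with frequency 3: (none)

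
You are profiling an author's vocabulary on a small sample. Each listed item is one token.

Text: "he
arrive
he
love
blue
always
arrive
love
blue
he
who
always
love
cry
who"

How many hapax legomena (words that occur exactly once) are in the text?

Frequencies: he:3, love:3, arrive:2, blue:2, always:2, who:2, cry:1
Hapax (freq=1): cry

1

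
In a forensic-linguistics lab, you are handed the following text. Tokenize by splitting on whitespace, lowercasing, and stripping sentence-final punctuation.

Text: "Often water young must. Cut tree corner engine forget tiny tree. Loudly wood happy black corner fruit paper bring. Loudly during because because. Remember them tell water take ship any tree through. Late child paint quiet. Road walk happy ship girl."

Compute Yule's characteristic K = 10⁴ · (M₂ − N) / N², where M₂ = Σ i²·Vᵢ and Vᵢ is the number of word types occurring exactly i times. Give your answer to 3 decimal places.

107.079

Frequencies: tree:3, water:2, corner:2, loudly:2, happy:2, because:2, ship:2, often:1, young:1, must:1, cut:1, engine:1, forget:1, tiny:1, wood:1, black:1, fruit:1, paper:1, bring:1, during:1, … (13 more, each freq 1)
N = 41. Frequency spectrum: V_1=26, V_2=6, V_3=1
M₂ = 1²·26 + 2²·6 + 3²·1 = 59
K = 10000 × (59 − 41) / 41² = 107.079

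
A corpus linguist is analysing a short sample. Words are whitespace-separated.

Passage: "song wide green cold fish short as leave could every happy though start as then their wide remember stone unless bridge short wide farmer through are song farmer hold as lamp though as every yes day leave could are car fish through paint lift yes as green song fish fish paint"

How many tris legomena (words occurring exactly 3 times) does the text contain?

Frequencies: as:5, fish:4, song:3, wide:3, green:2, short:2, leave:2, could:2, every:2, though:2, farmer:2, through:2, are:2, yes:2, paint:2, cold:1, happy:1, start:1, then:1, their:1, … (9 more, each freq 1)
Words with frequency 3: song, wide

2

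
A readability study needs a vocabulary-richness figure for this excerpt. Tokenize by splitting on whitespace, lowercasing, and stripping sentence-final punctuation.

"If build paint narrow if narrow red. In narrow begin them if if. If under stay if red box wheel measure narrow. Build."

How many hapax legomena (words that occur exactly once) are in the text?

9

Frequencies: if:6, narrow:4, build:2, red:2, paint:1, in:1, begin:1, them:1, under:1, stay:1, box:1, wheel:1, measure:1
Hapax (freq=1): begin, box, in, measure, paint, stay, them, under, wheel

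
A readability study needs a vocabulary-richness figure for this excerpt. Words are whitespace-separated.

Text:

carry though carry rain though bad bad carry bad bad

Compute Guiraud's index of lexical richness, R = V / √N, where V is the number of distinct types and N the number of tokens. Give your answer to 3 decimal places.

1.265

N = 10, V = 4.
√N = 3.162278
R = 4 / 3.162278 = 1.265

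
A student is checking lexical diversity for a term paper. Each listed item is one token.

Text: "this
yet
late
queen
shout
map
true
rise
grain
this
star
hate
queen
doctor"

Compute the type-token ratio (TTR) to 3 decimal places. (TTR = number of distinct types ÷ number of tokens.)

0.857

N = 14 tokens, V = 12 types.
TTR = V / N = 12 / 14 = 0.857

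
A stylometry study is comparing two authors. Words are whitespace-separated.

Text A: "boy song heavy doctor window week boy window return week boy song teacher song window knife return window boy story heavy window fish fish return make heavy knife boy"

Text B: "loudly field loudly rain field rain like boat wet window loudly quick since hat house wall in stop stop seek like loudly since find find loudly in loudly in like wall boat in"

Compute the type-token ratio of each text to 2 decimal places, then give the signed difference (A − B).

TTR(A) = 12/29 = 0.41
TTR(B) = 16/33 = 0.48
Difference = 0.41 − 0.48 = -0.07

-0.07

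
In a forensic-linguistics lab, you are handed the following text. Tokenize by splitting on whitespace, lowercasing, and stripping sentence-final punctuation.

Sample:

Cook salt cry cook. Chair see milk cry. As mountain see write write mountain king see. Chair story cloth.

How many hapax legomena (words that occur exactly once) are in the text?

6

Frequencies: see:3, cook:2, cry:2, chair:2, mountain:2, write:2, salt:1, milk:1, as:1, king:1, story:1, cloth:1
Hapax (freq=1): as, cloth, king, milk, salt, story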